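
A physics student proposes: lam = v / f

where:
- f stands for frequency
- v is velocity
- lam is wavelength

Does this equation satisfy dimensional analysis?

Yes

f (frequency) has dimensions [T^-1].
v (velocity) has dimensions [L T^-1].
lam (wavelength) has dimensions [L].

Left side: [L]
Right side: [L]

Both sides have the same dimensions, so the equation is dimensionally consistent.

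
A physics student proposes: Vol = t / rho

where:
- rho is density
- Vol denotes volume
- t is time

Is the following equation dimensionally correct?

No

rho (density) has dimensions [L^-3 M].
Vol (volume) has dimensions [L^3].
t (time) has dimensions [T].

Left side: [L^3]
Right side: [L^3 M^-1 T]

The two sides have different dimensions, so the equation is NOT dimensionally consistent.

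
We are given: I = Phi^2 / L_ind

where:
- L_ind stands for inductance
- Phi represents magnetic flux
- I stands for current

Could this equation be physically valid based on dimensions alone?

No

L_ind (inductance) has dimensions [I^-2 L^2 M T^-2].
Phi (magnetic flux) has dimensions [I^-1 L^2 M T^-2].
I (current) has dimensions [I].

Left side: [I]
Right side: [L^2 M T^-2]

The two sides have different dimensions, so the equation is NOT dimensionally consistent.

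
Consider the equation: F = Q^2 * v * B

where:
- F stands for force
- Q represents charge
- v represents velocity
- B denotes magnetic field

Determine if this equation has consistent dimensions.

No

F (force) has dimensions [L M T^-2].
Q (charge) has dimensions [I T].
v (velocity) has dimensions [L T^-1].
B (magnetic field) has dimensions [I^-1 M T^-2].

Left side: [L M T^-2]
Right side: [I L M T^-1]

The two sides have different dimensions, so the equation is NOT dimensionally consistent.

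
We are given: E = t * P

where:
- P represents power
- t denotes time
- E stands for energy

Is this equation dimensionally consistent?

Yes

P (power) has dimensions [L^2 M T^-3].
t (time) has dimensions [T].
E (energy) has dimensions [L^2 M T^-2].

Left side: [L^2 M T^-2]
Right side: [L^2 M T^-2]

Both sides have the same dimensions, so the equation is dimensionally consistent.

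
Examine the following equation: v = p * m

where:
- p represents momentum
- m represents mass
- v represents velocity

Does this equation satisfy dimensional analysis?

No

p (momentum) has dimensions [L M T^-1].
m (mass) has dimensions [M].
v (velocity) has dimensions [L T^-1].

Left side: [L T^-1]
Right side: [L M^2 T^-1]

The two sides have different dimensions, so the equation is NOT dimensionally consistent.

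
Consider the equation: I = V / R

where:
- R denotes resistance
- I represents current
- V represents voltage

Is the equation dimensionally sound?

Yes

R (resistance) has dimensions [I^-2 L^2 M T^-3].
I (current) has dimensions [I].
V (voltage) has dimensions [I^-1 L^2 M T^-3].

Left side: [I]
Right side: [I]

Both sides have the same dimensions, so the equation is dimensionally consistent.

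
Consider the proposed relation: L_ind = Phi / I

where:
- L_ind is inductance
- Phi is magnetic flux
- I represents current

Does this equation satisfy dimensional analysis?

Yes

L_ind (inductance) has dimensions [I^-2 L^2 M T^-2].
Phi (magnetic flux) has dimensions [I^-1 L^2 M T^-2].
I (current) has dimensions [I].

Left side: [I^-2 L^2 M T^-2]
Right side: [I^-2 L^2 M T^-2]

Both sides have the same dimensions, so the equation is dimensionally consistent.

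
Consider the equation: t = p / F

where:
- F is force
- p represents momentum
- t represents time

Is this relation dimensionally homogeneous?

Yes

F (force) has dimensions [L M T^-2].
p (momentum) has dimensions [L M T^-1].
t (time) has dimensions [T].

Left side: [T]
Right side: [T]

Both sides have the same dimensions, so the equation is dimensionally consistent.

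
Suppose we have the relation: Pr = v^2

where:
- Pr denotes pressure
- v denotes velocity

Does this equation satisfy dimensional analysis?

No

Pr (pressure) has dimensions [L^-1 M T^-2].
v (velocity) has dimensions [L T^-1].

Left side: [L^-1 M T^-2]
Right side: [L^2 T^-2]

The two sides have different dimensions, so the equation is NOT dimensionally consistent.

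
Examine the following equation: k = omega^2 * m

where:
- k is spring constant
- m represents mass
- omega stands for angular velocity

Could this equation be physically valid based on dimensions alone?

Yes

k (spring constant) has dimensions [M T^-2].
m (mass) has dimensions [M].
omega (angular velocity) has dimensions [T^-1].

Left side: [M T^-2]
Right side: [M T^-2]

Both sides have the same dimensions, so the equation is dimensionally consistent.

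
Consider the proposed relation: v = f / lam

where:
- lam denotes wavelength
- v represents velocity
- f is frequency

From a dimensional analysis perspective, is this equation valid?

No

lam (wavelength) has dimensions [L].
v (velocity) has dimensions [L T^-1].
f (frequency) has dimensions [T^-1].

Left side: [L T^-1]
Right side: [L^-1 T^-1]

The two sides have different dimensions, so the equation is NOT dimensionally consistent.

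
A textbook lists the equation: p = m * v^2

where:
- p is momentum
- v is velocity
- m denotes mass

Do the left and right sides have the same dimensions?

No

p (momentum) has dimensions [L M T^-1].
v (velocity) has dimensions [L T^-1].
m (mass) has dimensions [M].

Left side: [L M T^-1]
Right side: [L^2 M T^-2]

The two sides have different dimensions, so the equation is NOT dimensionally consistent.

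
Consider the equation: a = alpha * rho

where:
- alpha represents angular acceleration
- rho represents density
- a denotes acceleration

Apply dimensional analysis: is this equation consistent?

No

alpha (angular acceleration) has dimensions [T^-2].
rho (density) has dimensions [L^-3 M].
a (acceleration) has dimensions [L T^-2].

Left side: [L T^-2]
Right side: [L^-3 M T^-2]

The two sides have different dimensions, so the equation is NOT dimensionally consistent.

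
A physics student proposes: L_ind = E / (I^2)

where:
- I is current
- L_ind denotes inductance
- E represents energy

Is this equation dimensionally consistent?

Yes

I (current) has dimensions [I].
L_ind (inductance) has dimensions [I^-2 L^2 M T^-2].
E (energy) has dimensions [L^2 M T^-2].

Left side: [I^-2 L^2 M T^-2]
Right side: [I^-2 L^2 M T^-2]

Both sides have the same dimensions, so the equation is dimensionally consistent.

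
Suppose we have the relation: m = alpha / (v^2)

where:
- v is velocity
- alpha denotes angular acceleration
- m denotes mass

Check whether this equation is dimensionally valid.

No

v (velocity) has dimensions [L T^-1].
alpha (angular acceleration) has dimensions [T^-2].
m (mass) has dimensions [M].

Left side: [M]
Right side: [L^-2]

The two sides have different dimensions, so the equation is NOT dimensionally consistent.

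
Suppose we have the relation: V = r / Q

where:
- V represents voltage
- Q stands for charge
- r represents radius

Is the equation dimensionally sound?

No

V (voltage) has dimensions [I^-1 L^2 M T^-3].
Q (charge) has dimensions [I T].
r (radius) has dimensions [L].

Left side: [I^-1 L^2 M T^-3]
Right side: [I^-1 L T^-1]

The two sides have different dimensions, so the equation is NOT dimensionally consistent.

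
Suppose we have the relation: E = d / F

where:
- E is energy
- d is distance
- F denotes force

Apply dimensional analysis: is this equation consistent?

No

E (energy) has dimensions [L^2 M T^-2].
d (distance) has dimensions [L].
F (force) has dimensions [L M T^-2].

Left side: [L^2 M T^-2]
Right side: [M^-1 T^2]

The two sides have different dimensions, so the equation is NOT dimensionally consistent.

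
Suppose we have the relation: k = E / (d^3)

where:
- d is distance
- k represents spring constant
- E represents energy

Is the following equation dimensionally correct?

No

d (distance) has dimensions [L].
k (spring constant) has dimensions [M T^-2].
E (energy) has dimensions [L^2 M T^-2].

Left side: [M T^-2]
Right side: [L^-1 M T^-2]

The two sides have different dimensions, so the equation is NOT dimensionally consistent.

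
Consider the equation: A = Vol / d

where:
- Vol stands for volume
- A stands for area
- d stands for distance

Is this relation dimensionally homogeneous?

Yes

Vol (volume) has dimensions [L^3].
A (area) has dimensions [L^2].
d (distance) has dimensions [L].

Left side: [L^2]
Right side: [L^2]

Both sides have the same dimensions, so the equation is dimensionally consistent.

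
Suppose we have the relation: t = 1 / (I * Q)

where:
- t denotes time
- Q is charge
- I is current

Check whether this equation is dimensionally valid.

No

t (time) has dimensions [T].
Q (charge) has dimensions [I T].
I (current) has dimensions [I].

Left side: [T]
Right side: [I^-2 T^-1]

The two sides have different dimensions, so the equation is NOT dimensionally consistent.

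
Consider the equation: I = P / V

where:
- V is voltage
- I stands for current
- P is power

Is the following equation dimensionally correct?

Yes

V (voltage) has dimensions [I^-1 L^2 M T^-3].
I (current) has dimensions [I].
P (power) has dimensions [L^2 M T^-3].

Left side: [I]
Right side: [I]

Both sides have the same dimensions, so the equation is dimensionally consistent.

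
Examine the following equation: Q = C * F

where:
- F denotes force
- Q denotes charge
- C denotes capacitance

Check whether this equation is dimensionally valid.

No

F (force) has dimensions [L M T^-2].
Q (charge) has dimensions [I T].
C (capacitance) has dimensions [I^2 L^-2 M^-1 T^4].

Left side: [I T]
Right side: [I^2 L^-1 T^2]

The two sides have different dimensions, so the equation is NOT dimensionally consistent.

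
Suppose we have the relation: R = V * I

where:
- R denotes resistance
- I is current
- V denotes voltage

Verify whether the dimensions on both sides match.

No

R (resistance) has dimensions [I^-2 L^2 M T^-3].
I (current) has dimensions [I].
V (voltage) has dimensions [I^-1 L^2 M T^-3].

Left side: [I^-2 L^2 M T^-3]
Right side: [L^2 M T^-3]

The two sides have different dimensions, so the equation is NOT dimensionally consistent.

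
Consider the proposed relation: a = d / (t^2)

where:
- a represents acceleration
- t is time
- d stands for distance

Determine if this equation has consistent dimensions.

Yes

a (acceleration) has dimensions [L T^-2].
t (time) has dimensions [T].
d (distance) has dimensions [L].

Left side: [L T^-2]
Right side: [L T^-2]

Both sides have the same dimensions, so the equation is dimensionally consistent.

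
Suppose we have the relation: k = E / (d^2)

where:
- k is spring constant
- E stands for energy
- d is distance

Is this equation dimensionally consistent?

Yes

k (spring constant) has dimensions [M T^-2].
E (energy) has dimensions [L^2 M T^-2].
d (distance) has dimensions [L].

Left side: [M T^-2]
Right side: [M T^-2]

Both sides have the same dimensions, so the equation is dimensionally consistent.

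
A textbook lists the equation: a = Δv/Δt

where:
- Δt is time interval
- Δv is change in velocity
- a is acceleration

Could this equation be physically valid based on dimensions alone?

Yes

Δt (time interval) has dimensions [T].
Δv (change in velocity) has dimensions [L T^-1].
a (acceleration) has dimensions [L T^-2].

Left side: [L T^-2]
Right side: [L T^-2]

Both sides have the same dimensions, so the equation is dimensionally consistent.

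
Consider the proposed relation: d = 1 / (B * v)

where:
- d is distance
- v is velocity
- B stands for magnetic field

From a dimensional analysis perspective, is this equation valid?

No

d (distance) has dimensions [L].
v (velocity) has dimensions [L T^-1].
B (magnetic field) has dimensions [I^-1 M T^-2].

Left side: [L]
Right side: [I L^-1 M^-1 T^3]

The two sides have different dimensions, so the equation is NOT dimensionally consistent.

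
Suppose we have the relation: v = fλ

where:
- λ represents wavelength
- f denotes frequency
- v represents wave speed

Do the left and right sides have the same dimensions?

Yes

λ (wavelength) has dimensions [L].
f (frequency) has dimensions [T^-1].
v (wave speed) has dimensions [L T^-1].

Left side: [L T^-1]
Right side: [L T^-1]

Both sides have the same dimensions, so the equation is dimensionally consistent.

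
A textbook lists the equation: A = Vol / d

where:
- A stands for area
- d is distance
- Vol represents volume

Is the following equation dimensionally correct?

Yes

A (area) has dimensions [L^2].
d (distance) has dimensions [L].
Vol (volume) has dimensions [L^3].

Left side: [L^2]
Right side: [L^2]

Both sides have the same dimensions, so the equation is dimensionally consistent.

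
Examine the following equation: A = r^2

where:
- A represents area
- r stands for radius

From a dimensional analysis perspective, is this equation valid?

Yes

A (area) has dimensions [L^2].
r (radius) has dimensions [L].

Left side: [L^2]
Right side: [L^2]

Both sides have the same dimensions, so the equation is dimensionally consistent.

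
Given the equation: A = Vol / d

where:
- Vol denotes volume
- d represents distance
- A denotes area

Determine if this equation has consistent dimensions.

Yes

Vol (volume) has dimensions [L^3].
d (distance) has dimensions [L].
A (area) has dimensions [L^2].

Left side: [L^2]
Right side: [L^2]

Both sides have the same dimensions, so the equation is dimensionally consistent.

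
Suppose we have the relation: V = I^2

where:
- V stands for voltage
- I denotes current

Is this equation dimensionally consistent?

No

V (voltage) has dimensions [I^-1 L^2 M T^-3].
I (current) has dimensions [I].

Left side: [I^-1 L^2 M T^-3]
Right side: [I^2]

The two sides have different dimensions, so the equation is NOT dimensionally consistent.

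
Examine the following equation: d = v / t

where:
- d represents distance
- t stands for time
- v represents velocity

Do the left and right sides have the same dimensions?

No

d (distance) has dimensions [L].
t (time) has dimensions [T].
v (velocity) has dimensions [L T^-1].

Left side: [L]
Right side: [L T^-2]

The two sides have different dimensions, so the equation is NOT dimensionally consistent.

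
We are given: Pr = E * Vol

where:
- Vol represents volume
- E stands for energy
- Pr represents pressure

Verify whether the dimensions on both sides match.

No

Vol (volume) has dimensions [L^3].
E (energy) has dimensions [L^2 M T^-2].
Pr (pressure) has dimensions [L^-1 M T^-2].

Left side: [L^-1 M T^-2]
Right side: [L^5 M T^-2]

The two sides have different dimensions, so the equation is NOT dimensionally consistent.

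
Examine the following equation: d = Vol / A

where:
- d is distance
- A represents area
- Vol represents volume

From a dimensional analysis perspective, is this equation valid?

Yes

d (distance) has dimensions [L].
A (area) has dimensions [L^2].
Vol (volume) has dimensions [L^3].

Left side: [L]
Right side: [L]

Both sides have the same dimensions, so the equation is dimensionally consistent.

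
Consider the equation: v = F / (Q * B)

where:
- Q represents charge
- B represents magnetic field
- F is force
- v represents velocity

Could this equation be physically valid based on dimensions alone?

Yes

Q (charge) has dimensions [I T].
B (magnetic field) has dimensions [I^-1 M T^-2].
F (force) has dimensions [L M T^-2].
v (velocity) has dimensions [L T^-1].

Left side: [L T^-1]
Right side: [L T^-1]

Both sides have the same dimensions, so the equation is dimensionally consistent.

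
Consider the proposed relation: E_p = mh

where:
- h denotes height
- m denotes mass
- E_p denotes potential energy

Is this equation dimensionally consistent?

No

h (height) has dimensions [L].
m (mass) has dimensions [M].
E_p (potential energy) has dimensions [L^2 M T^-2].

Left side: [L^2 M T^-2]
Right side: [L M]

The two sides have different dimensions, so the equation is NOT dimensionally consistent.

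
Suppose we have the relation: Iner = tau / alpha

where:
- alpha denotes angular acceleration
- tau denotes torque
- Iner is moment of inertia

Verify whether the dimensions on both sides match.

Yes

alpha (angular acceleration) has dimensions [T^-2].
tau (torque) has dimensions [L^2 M T^-2].
Iner (moment of inertia) has dimensions [L^2 M].

Left side: [L^2 M]
Right side: [L^2 M]

Both sides have the same dimensions, so the equation is dimensionally consistent.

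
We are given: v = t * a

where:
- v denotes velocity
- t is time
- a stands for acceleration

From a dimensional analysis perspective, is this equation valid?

Yes

v (velocity) has dimensions [L T^-1].
t (time) has dimensions [T].
a (acceleration) has dimensions [L T^-2].

Left side: [L T^-1]
Right side: [L T^-1]

Both sides have the same dimensions, so the equation is dimensionally consistent.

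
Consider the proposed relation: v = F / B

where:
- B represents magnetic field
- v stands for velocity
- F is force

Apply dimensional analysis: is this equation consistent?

No

B (magnetic field) has dimensions [I^-1 M T^-2].
v (velocity) has dimensions [L T^-1].
F (force) has dimensions [L M T^-2].

Left side: [L T^-1]
Right side: [I L]

The two sides have different dimensions, so the equation is NOT dimensionally consistent.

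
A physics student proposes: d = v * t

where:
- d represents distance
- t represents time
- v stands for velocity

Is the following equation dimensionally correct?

Yes

d (distance) has dimensions [L].
t (time) has dimensions [T].
v (velocity) has dimensions [L T^-1].

Left side: [L]
Right side: [L]

Both sides have the same dimensions, so the equation is dimensionally consistent.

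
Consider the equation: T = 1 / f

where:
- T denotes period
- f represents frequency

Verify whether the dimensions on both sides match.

Yes

T (period) has dimensions [T].
f (frequency) has dimensions [T^-1].

Left side: [T]
Right side: [T]

Both sides have the same dimensions, so the equation is dimensionally consistent.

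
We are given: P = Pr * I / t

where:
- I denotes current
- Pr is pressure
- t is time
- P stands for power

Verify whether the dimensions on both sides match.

No

I (current) has dimensions [I].
Pr (pressure) has dimensions [L^-1 M T^-2].
t (time) has dimensions [T].
P (power) has dimensions [L^2 M T^-3].

Left side: [L^2 M T^-3]
Right side: [I L^-1 M T^-3]

The two sides have different dimensions, so the equation is NOT dimensionally consistent.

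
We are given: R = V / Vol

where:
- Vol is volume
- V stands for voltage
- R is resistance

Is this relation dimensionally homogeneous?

No

Vol (volume) has dimensions [L^3].
V (voltage) has dimensions [I^-1 L^2 M T^-3].
R (resistance) has dimensions [I^-2 L^2 M T^-3].

Left side: [I^-2 L^2 M T^-3]
Right side: [I^-1 L^-1 M T^-3]

The two sides have different dimensions, so the equation is NOT dimensionally consistent.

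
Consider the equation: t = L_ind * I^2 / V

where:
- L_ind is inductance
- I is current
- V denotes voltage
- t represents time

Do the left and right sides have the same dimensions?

No

L_ind (inductance) has dimensions [I^-2 L^2 M T^-2].
I (current) has dimensions [I].
V (voltage) has dimensions [I^-1 L^2 M T^-3].
t (time) has dimensions [T].

Left side: [T]
Right side: [I T]

The two sides have different dimensions, so the equation is NOT dimensionally consistent.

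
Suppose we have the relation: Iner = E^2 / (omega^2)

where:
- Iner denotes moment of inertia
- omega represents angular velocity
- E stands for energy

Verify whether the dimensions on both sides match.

No

Iner (moment of inertia) has dimensions [L^2 M].
omega (angular velocity) has dimensions [T^-1].
E (energy) has dimensions [L^2 M T^-2].

Left side: [L^2 M]
Right side: [L^4 M^2 T^-2]

The two sides have different dimensions, so the equation is NOT dimensionally consistent.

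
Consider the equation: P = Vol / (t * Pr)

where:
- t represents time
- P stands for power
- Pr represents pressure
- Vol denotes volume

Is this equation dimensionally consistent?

No

t (time) has dimensions [T].
P (power) has dimensions [L^2 M T^-3].
Pr (pressure) has dimensions [L^-1 M T^-2].
Vol (volume) has dimensions [L^3].

Left side: [L^2 M T^-3]
Right side: [L^4 M^-1 T]

The two sides have different dimensions, so the equation is NOT dimensionally consistent.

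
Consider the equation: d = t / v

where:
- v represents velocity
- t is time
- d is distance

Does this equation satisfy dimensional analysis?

No

v (velocity) has dimensions [L T^-1].
t (time) has dimensions [T].
d (distance) has dimensions [L].

Left side: [L]
Right side: [L^-1 T^2]

The two sides have different dimensions, so the equation is NOT dimensionally consistent.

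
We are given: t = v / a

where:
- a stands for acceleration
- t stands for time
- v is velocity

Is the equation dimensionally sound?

Yes

a (acceleration) has dimensions [L T^-2].
t (time) has dimensions [T].
v (velocity) has dimensions [L T^-1].

Left side: [T]
Right side: [T]

Both sides have the same dimensions, so the equation is dimensionally consistent.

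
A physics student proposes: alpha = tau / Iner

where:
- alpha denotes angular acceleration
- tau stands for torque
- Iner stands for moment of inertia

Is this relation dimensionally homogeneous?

Yes

alpha (angular acceleration) has dimensions [T^-2].
tau (torque) has dimensions [L^2 M T^-2].
Iner (moment of inertia) has dimensions [L^2 M].

Left side: [T^-2]
Right side: [T^-2]

Both sides have the same dimensions, so the equation is dimensionally consistent.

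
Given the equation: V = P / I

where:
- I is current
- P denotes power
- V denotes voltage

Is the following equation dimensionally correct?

Yes

I (current) has dimensions [I].
P (power) has dimensions [L^2 M T^-3].
V (voltage) has dimensions [I^-1 L^2 M T^-3].

Left side: [I^-1 L^2 M T^-3]
Right side: [I^-1 L^2 M T^-3]

Both sides have the same dimensions, so the equation is dimensionally consistent.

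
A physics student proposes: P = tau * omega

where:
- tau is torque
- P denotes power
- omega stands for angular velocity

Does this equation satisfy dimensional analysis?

Yes

tau (torque) has dimensions [L^2 M T^-2].
P (power) has dimensions [L^2 M T^-3].
omega (angular velocity) has dimensions [T^-1].

Left side: [L^2 M T^-3]
Right side: [L^2 M T^-3]

Both sides have the same dimensions, so the equation is dimensionally consistent.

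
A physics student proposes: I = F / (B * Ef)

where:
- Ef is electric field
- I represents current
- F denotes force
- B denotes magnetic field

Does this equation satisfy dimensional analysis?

No

Ef (electric field) has dimensions [I^-1 L M T^-3].
I (current) has dimensions [I].
F (force) has dimensions [L M T^-2].
B (magnetic field) has dimensions [I^-1 M T^-2].

Left side: [I]
Right side: [I^2 M^-1 T^3]

The two sides have different dimensions, so the equation is NOT dimensionally consistent.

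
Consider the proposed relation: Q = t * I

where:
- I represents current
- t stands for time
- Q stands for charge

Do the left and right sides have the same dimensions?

Yes

I (current) has dimensions [I].
t (time) has dimensions [T].
Q (charge) has dimensions [I T].

Left side: [I T]
Right side: [I T]

Both sides have the same dimensions, so the equation is dimensionally consistent.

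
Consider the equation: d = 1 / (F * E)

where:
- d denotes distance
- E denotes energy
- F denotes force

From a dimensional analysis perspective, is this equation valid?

No

d (distance) has dimensions [L].
E (energy) has dimensions [L^2 M T^-2].
F (force) has dimensions [L M T^-2].

Left side: [L]
Right side: [L^-3 M^-2 T^4]

The two sides have different dimensions, so the equation is NOT dimensionally consistent.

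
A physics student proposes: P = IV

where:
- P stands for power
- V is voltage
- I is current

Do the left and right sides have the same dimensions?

Yes

P (power) has dimensions [L^2 M T^-3].
V (voltage) has dimensions [I^-1 L^2 M T^-3].
I (current) has dimensions [I].

Left side: [L^2 M T^-3]
Right side: [L^2 M T^-3]

Both sides have the same dimensions, so the equation is dimensionally consistent.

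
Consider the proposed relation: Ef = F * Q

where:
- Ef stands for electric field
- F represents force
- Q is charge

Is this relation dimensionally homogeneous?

No

Ef (electric field) has dimensions [I^-1 L M T^-3].
F (force) has dimensions [L M T^-2].
Q (charge) has dimensions [I T].

Left side: [I^-1 L M T^-3]
Right side: [I L M T^-1]

The two sides have different dimensions, so the equation is NOT dimensionally consistent.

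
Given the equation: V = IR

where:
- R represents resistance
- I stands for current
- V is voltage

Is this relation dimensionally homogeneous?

Yes

R (resistance) has dimensions [I^-2 L^2 M T^-3].
I (current) has dimensions [I].
V (voltage) has dimensions [I^-1 L^2 M T^-3].

Left side: [I^-1 L^2 M T^-3]
Right side: [I^-1 L^2 M T^-3]

Both sides have the same dimensions, so the equation is dimensionally consistent.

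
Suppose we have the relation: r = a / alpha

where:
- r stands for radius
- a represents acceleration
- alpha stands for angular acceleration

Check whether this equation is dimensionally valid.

Yes

r (radius) has dimensions [L].
a (acceleration) has dimensions [L T^-2].
alpha (angular acceleration) has dimensions [T^-2].

Left side: [L]
Right side: [L]

Both sides have the same dimensions, so the equation is dimensionally consistent.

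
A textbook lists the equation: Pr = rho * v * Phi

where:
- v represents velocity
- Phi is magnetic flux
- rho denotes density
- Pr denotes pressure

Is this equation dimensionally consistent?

No

v (velocity) has dimensions [L T^-1].
Phi (magnetic flux) has dimensions [I^-1 L^2 M T^-2].
rho (density) has dimensions [L^-3 M].
Pr (pressure) has dimensions [L^-1 M T^-2].

Left side: [L^-1 M T^-2]
Right side: [I^-1 M^2 T^-3]

The two sides have different dimensions, so the equation is NOT dimensionally consistent.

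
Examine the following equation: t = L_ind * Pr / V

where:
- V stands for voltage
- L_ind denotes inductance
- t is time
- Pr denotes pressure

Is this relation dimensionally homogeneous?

No

V (voltage) has dimensions [I^-1 L^2 M T^-3].
L_ind (inductance) has dimensions [I^-2 L^2 M T^-2].
t (time) has dimensions [T].
Pr (pressure) has dimensions [L^-1 M T^-2].

Left side: [T]
Right side: [I^-1 L^-1 M T^-1]

The two sides have different dimensions, so the equation is NOT dimensionally consistent.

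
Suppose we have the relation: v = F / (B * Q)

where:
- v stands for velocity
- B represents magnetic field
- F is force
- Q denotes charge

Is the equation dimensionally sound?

Yes

v (velocity) has dimensions [L T^-1].
B (magnetic field) has dimensions [I^-1 M T^-2].
F (force) has dimensions [L M T^-2].
Q (charge) has dimensions [I T].

Left side: [L T^-1]
Right side: [L T^-1]

Both sides have the same dimensions, so the equation is dimensionally consistent.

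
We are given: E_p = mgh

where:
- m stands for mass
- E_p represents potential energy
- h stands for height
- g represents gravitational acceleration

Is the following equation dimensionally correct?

Yes

m (mass) has dimensions [M].
E_p (potential energy) has dimensions [L^2 M T^-2].
h (height) has dimensions [L].
g (gravitational acceleration) has dimensions [L T^-2].

Left side: [L^2 M T^-2]
Right side: [L^2 M T^-2]

Both sides have the same dimensions, so the equation is dimensionally consistent.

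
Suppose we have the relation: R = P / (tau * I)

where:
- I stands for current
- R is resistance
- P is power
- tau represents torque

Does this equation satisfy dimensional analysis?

No

I (current) has dimensions [I].
R (resistance) has dimensions [I^-2 L^2 M T^-3].
P (power) has dimensions [L^2 M T^-3].
tau (torque) has dimensions [L^2 M T^-2].

Left side: [I^-2 L^2 M T^-3]
Right side: [I^-1 T^-1]

The two sides have different dimensions, so the equation is NOT dimensionally consistent.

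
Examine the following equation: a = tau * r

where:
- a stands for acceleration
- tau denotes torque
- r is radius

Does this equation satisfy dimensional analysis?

No

a (acceleration) has dimensions [L T^-2].
tau (torque) has dimensions [L^2 M T^-2].
r (radius) has dimensions [L].

Left side: [L T^-2]
Right side: [L^3 M T^-2]

The two sides have different dimensions, so the equation is NOT dimensionally consistent.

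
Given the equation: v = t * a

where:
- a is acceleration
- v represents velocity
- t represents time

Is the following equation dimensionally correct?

Yes

a (acceleration) has dimensions [L T^-2].
v (velocity) has dimensions [L T^-1].
t (time) has dimensions [T].

Left side: [L T^-1]
Right side: [L T^-1]

Both sides have the same dimensions, so the equation is dimensionally consistent.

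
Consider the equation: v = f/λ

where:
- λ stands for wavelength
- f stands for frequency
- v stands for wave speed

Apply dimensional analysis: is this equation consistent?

No

λ (wavelength) has dimensions [L].
f (frequency) has dimensions [T^-1].
v (wave speed) has dimensions [L T^-1].

Left side: [L T^-1]
Right side: [L^-1 T^-1]

The two sides have different dimensions, so the equation is NOT dimensionally consistent.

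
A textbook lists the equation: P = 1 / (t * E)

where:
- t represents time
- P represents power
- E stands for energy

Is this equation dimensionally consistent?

No

t (time) has dimensions [T].
P (power) has dimensions [L^2 M T^-3].
E (energy) has dimensions [L^2 M T^-2].

Left side: [L^2 M T^-3]
Right side: [L^-2 M^-1 T]

The two sides have different dimensions, so the equation is NOT dimensionally consistent.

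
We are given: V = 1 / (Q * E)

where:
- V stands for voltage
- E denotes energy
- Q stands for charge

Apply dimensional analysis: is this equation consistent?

No

V (voltage) has dimensions [I^-1 L^2 M T^-3].
E (energy) has dimensions [L^2 M T^-2].
Q (charge) has dimensions [I T].

Left side: [I^-1 L^2 M T^-3]
Right side: [I^-1 L^-2 M^-1 T]

The two sides have different dimensions, so the equation is NOT dimensionally consistent.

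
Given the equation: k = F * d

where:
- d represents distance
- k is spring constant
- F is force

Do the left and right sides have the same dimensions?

No

d (distance) has dimensions [L].
k (spring constant) has dimensions [M T^-2].
F (force) has dimensions [L M T^-2].

Left side: [M T^-2]
Right side: [L^2 M T^-2]

The two sides have different dimensions, so the equation is NOT dimensionally consistent.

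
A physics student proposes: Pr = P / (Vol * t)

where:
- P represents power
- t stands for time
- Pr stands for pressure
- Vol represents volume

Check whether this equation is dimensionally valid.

No

P (power) has dimensions [L^2 M T^-3].
t (time) has dimensions [T].
Pr (pressure) has dimensions [L^-1 M T^-2].
Vol (volume) has dimensions [L^3].

Left side: [L^-1 M T^-2]
Right side: [L^-1 M T^-4]

The two sides have different dimensions, so the equation is NOT dimensionally consistent.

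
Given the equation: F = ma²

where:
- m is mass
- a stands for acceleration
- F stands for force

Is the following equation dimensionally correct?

No

m (mass) has dimensions [M].
a (acceleration) has dimensions [L T^-2].
F (force) has dimensions [L M T^-2].

Left side: [L M T^-2]
Right side: [L^2 M T^-4]

The two sides have different dimensions, so the equation is NOT dimensionally consistent.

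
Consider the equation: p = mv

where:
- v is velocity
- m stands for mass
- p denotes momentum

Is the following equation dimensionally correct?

Yes

v (velocity) has dimensions [L T^-1].
m (mass) has dimensions [M].
p (momentum) has dimensions [L M T^-1].

Left side: [L M T^-1]
Right side: [L M T^-1]

Both sides have the same dimensions, so the equation is dimensionally consistent.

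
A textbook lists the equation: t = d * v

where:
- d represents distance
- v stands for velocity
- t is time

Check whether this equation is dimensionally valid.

No

d (distance) has dimensions [L].
v (velocity) has dimensions [L T^-1].
t (time) has dimensions [T].

Left side: [T]
Right side: [L^2 T^-1]

The two sides have different dimensions, so the equation is NOT dimensionally consistent.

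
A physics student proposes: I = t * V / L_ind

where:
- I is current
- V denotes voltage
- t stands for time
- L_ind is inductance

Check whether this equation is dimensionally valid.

Yes

I (current) has dimensions [I].
V (voltage) has dimensions [I^-1 L^2 M T^-3].
t (time) has dimensions [T].
L_ind (inductance) has dimensions [I^-2 L^2 M T^-2].

Left side: [I]
Right side: [I]

Both sides have the same dimensions, so the equation is dimensionally consistent.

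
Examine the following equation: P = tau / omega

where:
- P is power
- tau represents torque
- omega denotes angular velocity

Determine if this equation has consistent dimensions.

No

P (power) has dimensions [L^2 M T^-3].
tau (torque) has dimensions [L^2 M T^-2].
omega (angular velocity) has dimensions [T^-1].

Left side: [L^2 M T^-3]
Right side: [L^2 M T^-1]

The two sides have different dimensions, so the equation is NOT dimensionally consistent.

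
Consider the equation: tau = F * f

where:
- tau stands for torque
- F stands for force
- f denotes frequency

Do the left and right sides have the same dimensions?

No

tau (torque) has dimensions [L^2 M T^-2].
F (force) has dimensions [L M T^-2].
f (frequency) has dimensions [T^-1].

Left side: [L^2 M T^-2]
Right side: [L M T^-3]

The two sides have different dimensions, so the equation is NOT dimensionally consistent.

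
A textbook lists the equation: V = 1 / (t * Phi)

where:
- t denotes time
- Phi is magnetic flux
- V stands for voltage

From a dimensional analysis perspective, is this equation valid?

No

t (time) has dimensions [T].
Phi (magnetic flux) has dimensions [I^-1 L^2 M T^-2].
V (voltage) has dimensions [I^-1 L^2 M T^-3].

Left side: [I^-1 L^2 M T^-3]
Right side: [I L^-2 M^-1 T]

The two sides have different dimensions, so the equation is NOT dimensionally consistent.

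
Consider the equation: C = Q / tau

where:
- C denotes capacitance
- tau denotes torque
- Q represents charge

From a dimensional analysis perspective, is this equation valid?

No

C (capacitance) has dimensions [I^2 L^-2 M^-1 T^4].
tau (torque) has dimensions [L^2 M T^-2].
Q (charge) has dimensions [I T].

Left side: [I^2 L^-2 M^-1 T^4]
Right side: [I L^-2 M^-1 T^3]

The two sides have different dimensions, so the equation is NOT dimensionally consistent.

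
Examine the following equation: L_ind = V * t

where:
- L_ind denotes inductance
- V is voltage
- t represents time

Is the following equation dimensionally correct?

No

L_ind (inductance) has dimensions [I^-2 L^2 M T^-2].
V (voltage) has dimensions [I^-1 L^2 M T^-3].
t (time) has dimensions [T].

Left side: [I^-2 L^2 M T^-2]
Right side: [I^-1 L^2 M T^-2]

The two sides have different dimensions, so the equation is NOT dimensionally consistent.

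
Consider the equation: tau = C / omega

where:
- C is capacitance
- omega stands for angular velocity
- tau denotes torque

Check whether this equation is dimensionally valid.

No

C (capacitance) has dimensions [I^2 L^-2 M^-1 T^4].
omega (angular velocity) has dimensions [T^-1].
tau (torque) has dimensions [L^2 M T^-2].

Left side: [L^2 M T^-2]
Right side: [I^2 L^-2 M^-1 T^5]

The two sides have different dimensions, so the equation is NOT dimensionally consistent.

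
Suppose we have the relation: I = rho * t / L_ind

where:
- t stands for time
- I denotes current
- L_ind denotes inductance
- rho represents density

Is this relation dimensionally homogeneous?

No

t (time) has dimensions [T].
I (current) has dimensions [I].
L_ind (inductance) has dimensions [I^-2 L^2 M T^-2].
rho (density) has dimensions [L^-3 M].

Left side: [I]
Right side: [I^2 L^-5 T^3]

The two sides have different dimensions, so the equation is NOT dimensionally consistent.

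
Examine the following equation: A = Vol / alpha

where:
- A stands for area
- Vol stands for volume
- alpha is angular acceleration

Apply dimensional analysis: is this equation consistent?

No

A (area) has dimensions [L^2].
Vol (volume) has dimensions [L^3].
alpha (angular acceleration) has dimensions [T^-2].

Left side: [L^2]
Right side: [L^3 T^2]

The two sides have different dimensions, so the equation is NOT dimensionally consistent.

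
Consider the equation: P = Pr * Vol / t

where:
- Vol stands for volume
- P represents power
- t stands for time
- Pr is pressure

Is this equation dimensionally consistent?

Yes

Vol (volume) has dimensions [L^3].
P (power) has dimensions [L^2 M T^-3].
t (time) has dimensions [T].
Pr (pressure) has dimensions [L^-1 M T^-2].

Left side: [L^2 M T^-3]
Right side: [L^2 M T^-3]

Both sides have the same dimensions, so the equation is dimensionally consistent.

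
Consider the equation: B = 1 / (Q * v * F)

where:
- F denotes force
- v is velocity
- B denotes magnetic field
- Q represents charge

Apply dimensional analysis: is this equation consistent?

No

F (force) has dimensions [L M T^-2].
v (velocity) has dimensions [L T^-1].
B (magnetic field) has dimensions [I^-1 M T^-2].
Q (charge) has dimensions [I T].

Left side: [I^-1 M T^-2]
Right side: [I^-1 L^-2 M^-1 T^2]

The two sides have different dimensions, so the equation is NOT dimensionally consistent.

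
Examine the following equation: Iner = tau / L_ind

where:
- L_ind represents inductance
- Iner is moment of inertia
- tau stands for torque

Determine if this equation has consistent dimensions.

No

L_ind (inductance) has dimensions [I^-2 L^2 M T^-2].
Iner (moment of inertia) has dimensions [L^2 M].
tau (torque) has dimensions [L^2 M T^-2].

Left side: [L^2 M]
Right side: [I^2]

The two sides have different dimensions, so the equation is NOT dimensionally consistent.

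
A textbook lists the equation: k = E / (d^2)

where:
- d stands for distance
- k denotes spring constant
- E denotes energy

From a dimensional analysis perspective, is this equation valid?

Yes

d (distance) has dimensions [L].
k (spring constant) has dimensions [M T^-2].
E (energy) has dimensions [L^2 M T^-2].

Left side: [M T^-2]
Right side: [M T^-2]

Both sides have the same dimensions, so the equation is dimensionally consistent.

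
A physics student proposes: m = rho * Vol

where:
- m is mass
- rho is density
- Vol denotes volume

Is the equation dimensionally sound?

Yes

m (mass) has dimensions [M].
rho (density) has dimensions [L^-3 M].
Vol (volume) has dimensions [L^3].

Left side: [M]
Right side: [M]

Both sides have the same dimensions, so the equation is dimensionally consistent.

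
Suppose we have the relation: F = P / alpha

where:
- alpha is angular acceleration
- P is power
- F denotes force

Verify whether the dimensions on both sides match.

No

alpha (angular acceleration) has dimensions [T^-2].
P (power) has dimensions [L^2 M T^-3].
F (force) has dimensions [L M T^-2].

Left side: [L M T^-2]
Right side: [L^2 M T^-1]

The two sides have different dimensions, so the equation is NOT dimensionally consistent.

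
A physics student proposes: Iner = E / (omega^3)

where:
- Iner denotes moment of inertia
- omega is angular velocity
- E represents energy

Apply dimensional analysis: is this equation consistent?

No

Iner (moment of inertia) has dimensions [L^2 M].
omega (angular velocity) has dimensions [T^-1].
E (energy) has dimensions [L^2 M T^-2].

Left side: [L^2 M]
Right side: [L^2 M T]

The two sides have different dimensions, so the equation is NOT dimensionally consistent.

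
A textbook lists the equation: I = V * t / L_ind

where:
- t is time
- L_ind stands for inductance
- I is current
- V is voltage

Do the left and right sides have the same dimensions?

Yes

t (time) has dimensions [T].
L_ind (inductance) has dimensions [I^-2 L^2 M T^-2].
I (current) has dimensions [I].
V (voltage) has dimensions [I^-1 L^2 M T^-3].

Left side: [I]
Right side: [I]

Both sides have the same dimensions, so the equation is dimensionally consistent.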